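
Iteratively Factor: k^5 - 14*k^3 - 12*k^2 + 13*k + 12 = (k + 1)*(k^4 - k^3 - 13*k^2 + k + 12) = (k - 1)*(k + 1)*(k^3 - 13*k - 12) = (k - 1)*(k + 1)^2*(k^2 - k - 12) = (k - 1)*(k + 1)^2*(k + 3)*(k - 4)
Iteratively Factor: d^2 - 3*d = (d)*(d - 3)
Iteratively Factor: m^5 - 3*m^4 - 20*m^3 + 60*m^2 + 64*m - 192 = (m + 2)*(m^4 - 5*m^3 - 10*m^2 + 80*m - 96) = (m + 2)*(m + 4)*(m^3 - 9*m^2 + 26*m - 24) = (m - 2)*(m + 2)*(m + 4)*(m^2 - 7*m + 12) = (m - 4)*(m - 2)*(m + 2)*(m + 4)*(m - 3)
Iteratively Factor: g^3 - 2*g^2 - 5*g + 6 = (g - 1)*(g^2 - g - 6) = (g - 1)*(g + 2)*(g - 3)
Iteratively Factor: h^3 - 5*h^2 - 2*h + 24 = (h - 4)*(h^2 - h - 6) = (h - 4)*(h + 2)*(h - 3)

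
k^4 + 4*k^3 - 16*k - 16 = (k - 2)*(k + 2)^3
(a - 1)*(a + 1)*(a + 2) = a^3 + 2*a^2 - a - 2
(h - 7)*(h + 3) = h^2 - 4*h - 21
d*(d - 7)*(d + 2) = d^3 - 5*d^2 - 14*d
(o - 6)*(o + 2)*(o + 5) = o^3 + o^2 - 32*o - 60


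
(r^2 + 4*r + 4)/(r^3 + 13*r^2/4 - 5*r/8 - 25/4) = 8*(r + 2)/(8*r^2 + 10*r - 25)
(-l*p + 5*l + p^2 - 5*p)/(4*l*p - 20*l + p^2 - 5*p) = (-l + p)/(4*l + p)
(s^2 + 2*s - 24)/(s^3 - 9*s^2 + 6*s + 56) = (s + 6)/(s^2 - 5*s - 14)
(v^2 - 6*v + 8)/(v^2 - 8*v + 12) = (v - 4)/(v - 6)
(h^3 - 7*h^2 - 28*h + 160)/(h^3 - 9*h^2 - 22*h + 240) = (h - 4)/(h - 6)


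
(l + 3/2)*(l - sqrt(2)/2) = l^2 - sqrt(2)*l/2 + 3*l/2 - 3*sqrt(2)/4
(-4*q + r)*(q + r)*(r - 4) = -4*q^2*r + 16*q^2 - 3*q*r^2 + 12*q*r + r^3 - 4*r^2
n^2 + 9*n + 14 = (n + 2)*(n + 7)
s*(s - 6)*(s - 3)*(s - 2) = s^4 - 11*s^3 + 36*s^2 - 36*s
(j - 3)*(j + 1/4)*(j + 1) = j^3 - 7*j^2/4 - 7*j/2 - 3/4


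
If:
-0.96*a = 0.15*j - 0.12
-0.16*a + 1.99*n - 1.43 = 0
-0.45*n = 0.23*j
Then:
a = 0.35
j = -1.46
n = 0.75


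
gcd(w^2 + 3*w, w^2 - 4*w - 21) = w + 3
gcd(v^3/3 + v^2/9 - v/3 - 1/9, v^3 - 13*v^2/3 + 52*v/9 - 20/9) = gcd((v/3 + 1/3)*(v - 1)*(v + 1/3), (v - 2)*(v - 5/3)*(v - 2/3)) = 1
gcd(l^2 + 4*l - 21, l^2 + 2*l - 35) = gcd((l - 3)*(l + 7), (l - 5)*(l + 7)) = l + 7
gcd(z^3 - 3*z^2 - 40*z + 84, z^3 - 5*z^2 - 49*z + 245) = z - 7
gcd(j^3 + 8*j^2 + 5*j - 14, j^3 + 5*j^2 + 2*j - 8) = j^2 + j - 2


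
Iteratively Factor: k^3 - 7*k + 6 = (k - 2)*(k^2 + 2*k - 3) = (k - 2)*(k - 1)*(k + 3)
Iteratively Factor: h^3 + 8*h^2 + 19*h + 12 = (h + 4)*(h^2 + 4*h + 3) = (h + 1)*(h + 4)*(h + 3)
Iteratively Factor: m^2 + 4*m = (m + 4)*(m)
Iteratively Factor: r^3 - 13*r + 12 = (r + 4)*(r^2 - 4*r + 3) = (r - 1)*(r + 4)*(r - 3)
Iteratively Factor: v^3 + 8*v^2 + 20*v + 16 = (v + 2)*(v^2 + 6*v + 8) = (v + 2)^2*(v + 4)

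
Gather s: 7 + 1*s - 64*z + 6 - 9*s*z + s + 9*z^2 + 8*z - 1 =s*(2 - 9*z) + 9*z^2 - 56*z + 12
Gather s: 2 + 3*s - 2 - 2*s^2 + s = -2*s^2 + 4*s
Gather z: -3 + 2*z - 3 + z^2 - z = z^2 + z - 6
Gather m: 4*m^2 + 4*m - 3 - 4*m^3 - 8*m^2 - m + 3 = -4*m^3 - 4*m^2 + 3*m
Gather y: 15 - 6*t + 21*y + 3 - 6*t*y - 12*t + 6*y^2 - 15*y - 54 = -18*t + 6*y^2 + y*(6 - 6*t) - 36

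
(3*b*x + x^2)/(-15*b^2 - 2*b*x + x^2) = x/(-5*b + x)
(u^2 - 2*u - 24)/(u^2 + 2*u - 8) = (u - 6)/(u - 2)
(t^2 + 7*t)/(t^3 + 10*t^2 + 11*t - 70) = t/(t^2 + 3*t - 10)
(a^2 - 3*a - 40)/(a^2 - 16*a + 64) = (a + 5)/(a - 8)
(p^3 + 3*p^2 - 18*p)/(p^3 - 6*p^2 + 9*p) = (p + 6)/(p - 3)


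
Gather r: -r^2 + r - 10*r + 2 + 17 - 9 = -r^2 - 9*r + 10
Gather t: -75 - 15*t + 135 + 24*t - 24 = 9*t + 36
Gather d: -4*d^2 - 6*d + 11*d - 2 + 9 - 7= -4*d^2 + 5*d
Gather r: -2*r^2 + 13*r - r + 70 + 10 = -2*r^2 + 12*r + 80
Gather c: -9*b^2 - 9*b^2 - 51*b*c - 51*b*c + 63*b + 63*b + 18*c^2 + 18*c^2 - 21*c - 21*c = -18*b^2 + 126*b + 36*c^2 + c*(-102*b - 42)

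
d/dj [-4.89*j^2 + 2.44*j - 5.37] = 2.44 - 9.78*j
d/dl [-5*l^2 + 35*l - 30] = 35 - 10*l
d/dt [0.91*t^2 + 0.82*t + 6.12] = 1.82*t + 0.82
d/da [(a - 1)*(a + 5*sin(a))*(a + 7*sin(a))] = (a - 1)*(a + 5*sin(a))*(7*cos(a) + 1) + (a - 1)*(a + 7*sin(a))*(5*cos(a) + 1) + (a + 5*sin(a))*(a + 7*sin(a))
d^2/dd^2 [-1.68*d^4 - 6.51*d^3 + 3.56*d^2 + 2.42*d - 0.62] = -20.16*d^2 - 39.06*d + 7.12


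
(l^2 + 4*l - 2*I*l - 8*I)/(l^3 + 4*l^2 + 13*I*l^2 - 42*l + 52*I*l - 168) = (l - 2*I)/(l^2 + 13*I*l - 42)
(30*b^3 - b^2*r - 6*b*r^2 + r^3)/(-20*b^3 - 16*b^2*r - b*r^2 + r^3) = (-3*b + r)/(2*b + r)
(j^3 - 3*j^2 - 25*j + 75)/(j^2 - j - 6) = (j^2 - 25)/(j + 2)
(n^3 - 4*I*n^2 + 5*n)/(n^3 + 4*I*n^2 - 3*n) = (n - 5*I)/(n + 3*I)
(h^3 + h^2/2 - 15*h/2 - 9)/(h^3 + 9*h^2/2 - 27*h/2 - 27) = (h + 2)/(h + 6)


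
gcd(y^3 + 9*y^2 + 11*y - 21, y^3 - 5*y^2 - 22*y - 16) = 1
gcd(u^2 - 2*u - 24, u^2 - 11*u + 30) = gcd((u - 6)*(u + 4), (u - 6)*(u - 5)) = u - 6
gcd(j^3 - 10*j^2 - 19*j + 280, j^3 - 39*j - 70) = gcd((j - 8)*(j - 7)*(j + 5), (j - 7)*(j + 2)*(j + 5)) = j^2 - 2*j - 35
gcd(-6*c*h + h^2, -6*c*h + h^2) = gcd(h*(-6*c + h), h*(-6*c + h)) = 6*c*h - h^2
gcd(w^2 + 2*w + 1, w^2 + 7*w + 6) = w + 1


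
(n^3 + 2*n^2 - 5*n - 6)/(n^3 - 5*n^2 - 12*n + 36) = (n + 1)/(n - 6)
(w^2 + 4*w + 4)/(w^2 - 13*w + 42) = (w^2 + 4*w + 4)/(w^2 - 13*w + 42)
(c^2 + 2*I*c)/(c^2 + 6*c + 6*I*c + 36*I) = c*(c + 2*I)/(c^2 + 6*c*(1 + I) + 36*I)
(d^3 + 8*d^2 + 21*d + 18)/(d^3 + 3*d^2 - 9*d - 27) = (d + 2)/(d - 3)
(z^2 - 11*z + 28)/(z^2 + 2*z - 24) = (z - 7)/(z + 6)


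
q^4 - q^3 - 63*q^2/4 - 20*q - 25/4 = (q - 5)*(q + 1/2)*(q + 1)*(q + 5/2)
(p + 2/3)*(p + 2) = p^2 + 8*p/3 + 4/3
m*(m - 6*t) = m^2 - 6*m*t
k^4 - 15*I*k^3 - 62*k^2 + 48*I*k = k*(k - 8*I)*(k - 6*I)*(k - I)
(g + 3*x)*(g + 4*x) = g^2 + 7*g*x + 12*x^2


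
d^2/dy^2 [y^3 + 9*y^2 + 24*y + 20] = 6*y + 18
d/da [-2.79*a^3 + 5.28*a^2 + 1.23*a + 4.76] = -8.37*a^2 + 10.56*a + 1.23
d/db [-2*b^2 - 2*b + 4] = -4*b - 2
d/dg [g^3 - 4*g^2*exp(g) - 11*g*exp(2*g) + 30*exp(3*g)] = -4*g^2*exp(g) + 3*g^2 - 22*g*exp(2*g) - 8*g*exp(g) + 90*exp(3*g) - 11*exp(2*g)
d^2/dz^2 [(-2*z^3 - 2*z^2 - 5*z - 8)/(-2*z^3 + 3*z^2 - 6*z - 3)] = 2*(20*z^6 - 12*z^5 - 42*z^4 - 357*z^3 + 486*z^2 - 387*z + 288)/(8*z^9 - 36*z^8 + 126*z^7 - 207*z^6 + 270*z^5 - 27*z^4 - 54*z^3 + 243*z^2 + 162*z + 27)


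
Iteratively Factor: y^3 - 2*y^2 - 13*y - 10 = (y + 2)*(y^2 - 4*y - 5) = (y - 5)*(y + 2)*(y + 1)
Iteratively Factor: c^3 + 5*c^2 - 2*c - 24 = (c + 3)*(c^2 + 2*c - 8) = (c - 2)*(c + 3)*(c + 4)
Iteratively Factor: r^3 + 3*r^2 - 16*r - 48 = (r + 3)*(r^2 - 16) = (r - 4)*(r + 3)*(r + 4)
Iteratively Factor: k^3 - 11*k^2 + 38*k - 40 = (k - 5)*(k^2 - 6*k + 8) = (k - 5)*(k - 4)*(k - 2)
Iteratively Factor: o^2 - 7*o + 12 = (o - 3)*(o - 4)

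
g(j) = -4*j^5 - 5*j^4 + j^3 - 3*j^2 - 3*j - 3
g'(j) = -20*j^4 - 20*j^3 + 3*j^2 - 6*j - 3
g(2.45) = -546.90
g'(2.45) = -1014.42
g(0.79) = -9.93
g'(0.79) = -23.52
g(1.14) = -24.98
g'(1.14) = -69.35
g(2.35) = -452.81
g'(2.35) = -870.05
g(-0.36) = -2.42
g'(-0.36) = 0.15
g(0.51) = -5.65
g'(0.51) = -9.29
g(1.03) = -18.44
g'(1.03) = -50.36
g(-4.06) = 2946.82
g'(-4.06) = -4024.90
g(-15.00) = 2780367.00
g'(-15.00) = -944238.00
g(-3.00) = 519.00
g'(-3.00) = -1038.00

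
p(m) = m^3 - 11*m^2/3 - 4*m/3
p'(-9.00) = 307.67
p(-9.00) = -1014.00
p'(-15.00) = 783.67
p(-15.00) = -4180.00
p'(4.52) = 26.81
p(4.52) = 11.41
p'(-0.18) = 0.08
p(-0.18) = 0.12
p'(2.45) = -1.29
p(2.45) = -10.57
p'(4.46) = 25.63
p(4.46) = 9.83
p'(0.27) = -3.09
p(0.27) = -0.61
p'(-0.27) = 0.87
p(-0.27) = 0.07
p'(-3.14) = 51.27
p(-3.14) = -62.92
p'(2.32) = -2.20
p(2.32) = -10.34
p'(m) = 3*m^2 - 22*m/3 - 4/3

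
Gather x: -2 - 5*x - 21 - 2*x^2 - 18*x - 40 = -2*x^2 - 23*x - 63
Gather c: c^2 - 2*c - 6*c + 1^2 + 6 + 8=c^2 - 8*c + 15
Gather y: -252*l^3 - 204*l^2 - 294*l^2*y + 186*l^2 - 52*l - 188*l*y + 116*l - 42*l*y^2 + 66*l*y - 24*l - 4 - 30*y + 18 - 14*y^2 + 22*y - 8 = -252*l^3 - 18*l^2 + 40*l + y^2*(-42*l - 14) + y*(-294*l^2 - 122*l - 8) + 6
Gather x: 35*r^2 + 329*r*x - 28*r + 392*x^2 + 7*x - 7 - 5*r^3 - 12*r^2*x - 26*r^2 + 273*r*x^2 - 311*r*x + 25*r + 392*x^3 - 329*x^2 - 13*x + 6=-5*r^3 + 9*r^2 - 3*r + 392*x^3 + x^2*(273*r + 63) + x*(-12*r^2 + 18*r - 6) - 1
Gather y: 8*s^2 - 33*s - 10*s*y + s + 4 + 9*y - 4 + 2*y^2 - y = 8*s^2 - 32*s + 2*y^2 + y*(8 - 10*s)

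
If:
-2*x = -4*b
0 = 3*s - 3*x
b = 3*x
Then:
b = 0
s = 0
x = 0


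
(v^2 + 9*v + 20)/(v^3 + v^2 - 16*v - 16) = (v + 5)/(v^2 - 3*v - 4)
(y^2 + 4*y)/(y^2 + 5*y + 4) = y/(y + 1)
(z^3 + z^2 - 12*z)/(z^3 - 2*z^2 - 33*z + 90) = z*(z + 4)/(z^2 + z - 30)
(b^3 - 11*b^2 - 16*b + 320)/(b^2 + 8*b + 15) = (b^2 - 16*b + 64)/(b + 3)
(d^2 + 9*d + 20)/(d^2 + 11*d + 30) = (d + 4)/(d + 6)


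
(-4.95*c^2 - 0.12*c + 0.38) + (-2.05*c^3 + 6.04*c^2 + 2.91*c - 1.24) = -2.05*c^3 + 1.09*c^2 + 2.79*c - 0.86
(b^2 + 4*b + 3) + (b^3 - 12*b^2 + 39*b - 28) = b^3 - 11*b^2 + 43*b - 25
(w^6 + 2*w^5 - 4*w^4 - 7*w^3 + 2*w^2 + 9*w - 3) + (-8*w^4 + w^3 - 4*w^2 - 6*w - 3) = w^6 + 2*w^5 - 12*w^4 - 6*w^3 - 2*w^2 + 3*w - 6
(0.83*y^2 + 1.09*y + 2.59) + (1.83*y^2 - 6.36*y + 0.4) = 2.66*y^2 - 5.27*y + 2.99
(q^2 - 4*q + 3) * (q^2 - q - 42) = q^4 - 5*q^3 - 35*q^2 + 165*q - 126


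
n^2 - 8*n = n*(n - 8)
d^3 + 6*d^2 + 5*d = d*(d + 1)*(d + 5)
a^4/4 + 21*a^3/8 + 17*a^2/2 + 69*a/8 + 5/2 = (a/4 + 1)*(a + 1/2)*(a + 1)*(a + 5)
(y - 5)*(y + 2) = y^2 - 3*y - 10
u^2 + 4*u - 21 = (u - 3)*(u + 7)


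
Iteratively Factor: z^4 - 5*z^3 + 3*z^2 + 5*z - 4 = (z - 1)*(z^3 - 4*z^2 - z + 4) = (z - 1)^2*(z^2 - 3*z - 4) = (z - 1)^2*(z + 1)*(z - 4)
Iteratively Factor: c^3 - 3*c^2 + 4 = (c + 1)*(c^2 - 4*c + 4) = (c - 2)*(c + 1)*(c - 2)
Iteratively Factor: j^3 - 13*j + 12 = (j - 1)*(j^2 + j - 12) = (j - 1)*(j + 4)*(j - 3)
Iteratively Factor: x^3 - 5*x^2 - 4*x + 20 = (x + 2)*(x^2 - 7*x + 10) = (x - 5)*(x + 2)*(x - 2)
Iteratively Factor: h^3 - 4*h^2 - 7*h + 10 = (h - 1)*(h^2 - 3*h - 10) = (h - 5)*(h - 1)*(h + 2)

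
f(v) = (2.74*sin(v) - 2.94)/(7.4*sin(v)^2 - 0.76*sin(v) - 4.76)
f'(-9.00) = 3.28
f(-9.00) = 1.28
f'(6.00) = -1.77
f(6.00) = 0.93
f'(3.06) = 0.52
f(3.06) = 0.57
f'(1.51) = 0.14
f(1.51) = -0.11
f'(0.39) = -0.10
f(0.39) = 0.48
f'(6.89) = 0.31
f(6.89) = 0.49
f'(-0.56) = -7.26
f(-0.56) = 1.94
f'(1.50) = 0.17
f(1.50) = -0.11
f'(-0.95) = -65.51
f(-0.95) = -6.85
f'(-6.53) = -1.54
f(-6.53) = 0.87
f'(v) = (-14.8*sin(v)*cos(v) + 0.76*cos(v))*(2.74*sin(v) - 2.94)/(7.4*sin(v)^2 - 0.76*sin(v) - 4.76)^2 + 2.74*cos(v)/(7.4*sin(v)^2 - 0.76*sin(v) - 4.76) = (-20.276*sin(v)^2 + 43.512*sin(v) - 15.2768)*cos(v)/(54.76*sin(v)^4 - 11.248*sin(v)^3 - 69.8704*sin(v)^2 + 7.2352*sin(v) + 22.6576)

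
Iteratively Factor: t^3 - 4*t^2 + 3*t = (t - 3)*(t^2 - t) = t*(t - 3)*(t - 1)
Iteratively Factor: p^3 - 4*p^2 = (p)*(p^2 - 4*p) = p^2*(p - 4)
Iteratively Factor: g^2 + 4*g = (g + 4)*(g)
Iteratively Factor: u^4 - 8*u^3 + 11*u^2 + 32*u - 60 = (u - 5)*(u^3 - 3*u^2 - 4*u + 12) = (u - 5)*(u - 3)*(u^2 - 4) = (u - 5)*(u - 3)*(u - 2)*(u + 2)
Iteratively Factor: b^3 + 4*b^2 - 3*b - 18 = (b - 2)*(b^2 + 6*b + 9) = (b - 2)*(b + 3)*(b + 3)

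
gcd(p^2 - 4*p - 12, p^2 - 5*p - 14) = p + 2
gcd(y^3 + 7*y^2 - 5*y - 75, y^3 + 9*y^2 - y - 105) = y^2 + 2*y - 15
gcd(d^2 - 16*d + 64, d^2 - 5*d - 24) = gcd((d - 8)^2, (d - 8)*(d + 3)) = d - 8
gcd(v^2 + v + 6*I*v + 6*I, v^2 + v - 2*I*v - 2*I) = v + 1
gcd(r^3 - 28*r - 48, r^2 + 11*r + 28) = r + 4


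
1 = 1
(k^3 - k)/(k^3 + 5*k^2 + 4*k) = (k - 1)/(k + 4)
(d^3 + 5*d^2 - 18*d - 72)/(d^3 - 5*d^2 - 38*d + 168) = (d + 3)/(d - 7)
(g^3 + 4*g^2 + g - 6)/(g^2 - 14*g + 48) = (g^3 + 4*g^2 + g - 6)/(g^2 - 14*g + 48)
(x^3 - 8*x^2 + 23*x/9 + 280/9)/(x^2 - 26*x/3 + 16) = (3*x^2 - 16*x - 35)/(3*(x - 6))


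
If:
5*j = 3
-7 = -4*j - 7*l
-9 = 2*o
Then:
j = 3/5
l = 23/35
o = -9/2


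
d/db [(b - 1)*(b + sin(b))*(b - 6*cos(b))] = (b - 1)*(b + sin(b))*(6*sin(b) + 1) + (b - 1)*(b - 6*cos(b))*(cos(b) + 1) + (b + sin(b))*(b - 6*cos(b))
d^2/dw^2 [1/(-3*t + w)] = -2/(3*t - w)^3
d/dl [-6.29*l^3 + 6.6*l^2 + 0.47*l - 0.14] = -18.87*l^2 + 13.2*l + 0.47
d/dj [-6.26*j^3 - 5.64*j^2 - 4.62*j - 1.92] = -18.78*j^2 - 11.28*j - 4.62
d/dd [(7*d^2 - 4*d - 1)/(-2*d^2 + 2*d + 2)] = 3*(d^2 + 4*d - 1)/(2*(d^4 - 2*d^3 - d^2 + 2*d + 1))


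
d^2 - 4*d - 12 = (d - 6)*(d + 2)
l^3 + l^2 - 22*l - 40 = (l - 5)*(l + 2)*(l + 4)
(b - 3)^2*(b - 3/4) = b^3 - 27*b^2/4 + 27*b/2 - 27/4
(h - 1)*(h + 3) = h^2 + 2*h - 3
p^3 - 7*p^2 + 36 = (p - 6)*(p - 3)*(p + 2)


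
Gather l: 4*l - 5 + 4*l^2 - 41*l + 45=4*l^2 - 37*l + 40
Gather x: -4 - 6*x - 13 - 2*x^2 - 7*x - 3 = -2*x^2 - 13*x - 20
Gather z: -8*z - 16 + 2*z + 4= -6*z - 12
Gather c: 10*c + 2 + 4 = 10*c + 6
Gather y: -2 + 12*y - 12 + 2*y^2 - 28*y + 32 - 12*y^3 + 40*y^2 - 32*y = -12*y^3 + 42*y^2 - 48*y + 18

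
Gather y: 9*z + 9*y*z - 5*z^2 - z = 9*y*z - 5*z^2 + 8*z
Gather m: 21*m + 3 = 21*m + 3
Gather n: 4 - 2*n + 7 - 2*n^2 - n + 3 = -2*n^2 - 3*n + 14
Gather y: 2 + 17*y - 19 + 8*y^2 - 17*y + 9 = 8*y^2 - 8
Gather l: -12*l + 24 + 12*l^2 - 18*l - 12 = 12*l^2 - 30*l + 12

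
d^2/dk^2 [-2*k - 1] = 0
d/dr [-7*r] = -7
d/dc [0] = 0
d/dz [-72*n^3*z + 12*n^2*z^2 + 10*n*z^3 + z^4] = -72*n^3 + 24*n^2*z + 30*n*z^2 + 4*z^3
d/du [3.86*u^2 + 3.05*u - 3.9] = 7.72*u + 3.05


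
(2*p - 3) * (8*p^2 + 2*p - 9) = 16*p^3 - 20*p^2 - 24*p + 27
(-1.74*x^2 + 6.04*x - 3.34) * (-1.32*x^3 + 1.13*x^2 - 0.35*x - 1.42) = 2.2968*x^5 - 9.939*x^4 + 11.843*x^3 - 3.4174*x^2 - 7.4078*x + 4.7428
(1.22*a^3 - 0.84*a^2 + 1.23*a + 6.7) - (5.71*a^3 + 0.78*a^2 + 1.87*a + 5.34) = -4.49*a^3 - 1.62*a^2 - 0.64*a + 1.36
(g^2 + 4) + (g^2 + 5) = 2*g^2 + 9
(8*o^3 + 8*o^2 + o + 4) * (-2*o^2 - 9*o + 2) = -16*o^5 - 88*o^4 - 58*o^3 - o^2 - 34*o + 8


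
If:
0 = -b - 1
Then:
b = -1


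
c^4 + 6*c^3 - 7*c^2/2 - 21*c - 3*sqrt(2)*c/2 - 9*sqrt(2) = (c + 6)*(c - 3*sqrt(2)/2)*(c + sqrt(2)/2)*(c + sqrt(2))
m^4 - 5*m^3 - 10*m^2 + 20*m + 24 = (m - 6)*(m - 2)*(m + 1)*(m + 2)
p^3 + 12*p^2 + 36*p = p*(p + 6)^2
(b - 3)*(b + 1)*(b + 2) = b^3 - 7*b - 6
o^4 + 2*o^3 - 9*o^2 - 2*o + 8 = (o - 2)*(o - 1)*(o + 1)*(o + 4)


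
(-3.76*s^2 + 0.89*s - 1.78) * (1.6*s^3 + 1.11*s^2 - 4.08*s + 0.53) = -6.016*s^5 - 2.7496*s^4 + 13.4807*s^3 - 7.5998*s^2 + 7.7341*s - 0.9434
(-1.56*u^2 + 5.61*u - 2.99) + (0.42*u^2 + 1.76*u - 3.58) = -1.14*u^2 + 7.37*u - 6.57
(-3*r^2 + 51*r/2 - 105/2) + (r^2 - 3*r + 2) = -2*r^2 + 45*r/2 - 101/2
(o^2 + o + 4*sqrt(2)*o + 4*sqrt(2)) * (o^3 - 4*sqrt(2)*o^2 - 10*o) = o^5 + o^4 - 42*o^3 - 40*sqrt(2)*o^2 - 42*o^2 - 40*sqrt(2)*o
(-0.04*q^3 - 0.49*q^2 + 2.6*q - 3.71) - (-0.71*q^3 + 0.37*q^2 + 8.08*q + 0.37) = 0.67*q^3 - 0.86*q^2 - 5.48*q - 4.08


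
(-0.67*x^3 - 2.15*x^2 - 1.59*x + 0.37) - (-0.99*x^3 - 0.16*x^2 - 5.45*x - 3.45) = 0.32*x^3 - 1.99*x^2 + 3.86*x + 3.82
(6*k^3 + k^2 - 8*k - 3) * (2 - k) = -6*k^4 + 11*k^3 + 10*k^2 - 13*k - 6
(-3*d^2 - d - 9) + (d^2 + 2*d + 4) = -2*d^2 + d - 5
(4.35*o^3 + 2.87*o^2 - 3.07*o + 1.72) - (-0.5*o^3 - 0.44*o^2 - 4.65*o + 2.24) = 4.85*o^3 + 3.31*o^2 + 1.58*o - 0.52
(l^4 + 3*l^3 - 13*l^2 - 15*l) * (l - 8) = l^5 - 5*l^4 - 37*l^3 + 89*l^2 + 120*l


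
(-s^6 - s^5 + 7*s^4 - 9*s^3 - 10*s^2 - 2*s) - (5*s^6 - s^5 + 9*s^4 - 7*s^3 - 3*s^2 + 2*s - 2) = -6*s^6 - 2*s^4 - 2*s^3 - 7*s^2 - 4*s + 2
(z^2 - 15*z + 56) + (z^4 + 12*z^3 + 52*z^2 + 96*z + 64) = z^4 + 12*z^3 + 53*z^2 + 81*z + 120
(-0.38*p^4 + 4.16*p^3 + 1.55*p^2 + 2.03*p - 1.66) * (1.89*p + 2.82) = -0.7182*p^5 + 6.7908*p^4 + 14.6607*p^3 + 8.2077*p^2 + 2.5872*p - 4.6812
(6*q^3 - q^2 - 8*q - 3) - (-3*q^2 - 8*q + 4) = 6*q^3 + 2*q^2 - 7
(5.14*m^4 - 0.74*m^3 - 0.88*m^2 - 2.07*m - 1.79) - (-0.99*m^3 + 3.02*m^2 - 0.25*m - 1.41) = 5.14*m^4 + 0.25*m^3 - 3.9*m^2 - 1.82*m - 0.38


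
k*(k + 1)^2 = k^3 + 2*k^2 + k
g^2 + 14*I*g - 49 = (g + 7*I)^2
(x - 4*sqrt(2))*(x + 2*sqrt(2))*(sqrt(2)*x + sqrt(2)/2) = sqrt(2)*x^3 - 4*x^2 + sqrt(2)*x^2/2 - 16*sqrt(2)*x - 2*x - 8*sqrt(2)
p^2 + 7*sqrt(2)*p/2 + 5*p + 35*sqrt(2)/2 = (p + 5)*(p + 7*sqrt(2)/2)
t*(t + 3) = t^2 + 3*t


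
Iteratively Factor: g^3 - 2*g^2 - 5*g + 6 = (g - 3)*(g^2 + g - 2) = (g - 3)*(g + 2)*(g - 1)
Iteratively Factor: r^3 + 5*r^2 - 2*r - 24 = (r - 2)*(r^2 + 7*r + 12) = (r - 2)*(r + 3)*(r + 4)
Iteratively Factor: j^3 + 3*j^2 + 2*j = (j + 1)*(j^2 + 2*j) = (j + 1)*(j + 2)*(j)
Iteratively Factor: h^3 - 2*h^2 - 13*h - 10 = (h + 2)*(h^2 - 4*h - 5) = (h - 5)*(h + 2)*(h + 1)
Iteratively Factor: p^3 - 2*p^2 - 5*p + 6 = (p - 1)*(p^2 - p - 6) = (p - 1)*(p + 2)*(p - 3)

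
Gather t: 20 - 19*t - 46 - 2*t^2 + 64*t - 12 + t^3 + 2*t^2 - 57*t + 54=t^3 - 12*t + 16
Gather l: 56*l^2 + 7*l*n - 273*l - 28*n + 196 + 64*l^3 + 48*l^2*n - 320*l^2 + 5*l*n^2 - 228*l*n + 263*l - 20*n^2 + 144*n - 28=64*l^3 + l^2*(48*n - 264) + l*(5*n^2 - 221*n - 10) - 20*n^2 + 116*n + 168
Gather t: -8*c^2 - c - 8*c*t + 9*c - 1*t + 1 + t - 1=-8*c^2 - 8*c*t + 8*c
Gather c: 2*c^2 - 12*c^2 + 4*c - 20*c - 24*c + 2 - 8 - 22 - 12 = -10*c^2 - 40*c - 40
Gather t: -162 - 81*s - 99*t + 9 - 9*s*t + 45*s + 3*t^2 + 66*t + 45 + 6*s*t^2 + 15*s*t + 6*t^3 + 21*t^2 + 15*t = -36*s + 6*t^3 + t^2*(6*s + 24) + t*(6*s - 18) - 108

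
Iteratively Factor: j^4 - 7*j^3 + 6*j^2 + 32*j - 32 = (j + 2)*(j^3 - 9*j^2 + 24*j - 16) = (j - 1)*(j + 2)*(j^2 - 8*j + 16) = (j - 4)*(j - 1)*(j + 2)*(j - 4)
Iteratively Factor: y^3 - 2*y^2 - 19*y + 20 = (y + 4)*(y^2 - 6*y + 5) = (y - 5)*(y + 4)*(y - 1)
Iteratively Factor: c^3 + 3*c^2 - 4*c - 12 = (c - 2)*(c^2 + 5*c + 6) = (c - 2)*(c + 2)*(c + 3)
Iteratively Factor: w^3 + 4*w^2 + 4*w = (w + 2)*(w^2 + 2*w) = (w + 2)^2*(w)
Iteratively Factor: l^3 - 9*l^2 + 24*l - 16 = (l - 4)*(l^2 - 5*l + 4) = (l - 4)^2*(l - 1)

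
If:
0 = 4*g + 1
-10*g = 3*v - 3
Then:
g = -1/4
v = 11/6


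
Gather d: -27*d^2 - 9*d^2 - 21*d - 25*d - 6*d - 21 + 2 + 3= -36*d^2 - 52*d - 16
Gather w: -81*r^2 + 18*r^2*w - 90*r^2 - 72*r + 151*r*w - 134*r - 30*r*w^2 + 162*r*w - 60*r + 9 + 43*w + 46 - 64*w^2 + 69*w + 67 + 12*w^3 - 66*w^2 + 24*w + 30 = -171*r^2 - 266*r + 12*w^3 + w^2*(-30*r - 130) + w*(18*r^2 + 313*r + 136) + 152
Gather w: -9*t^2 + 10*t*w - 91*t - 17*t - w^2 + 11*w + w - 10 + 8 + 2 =-9*t^2 - 108*t - w^2 + w*(10*t + 12)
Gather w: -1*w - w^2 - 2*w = -w^2 - 3*w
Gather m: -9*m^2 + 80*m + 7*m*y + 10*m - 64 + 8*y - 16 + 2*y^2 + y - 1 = -9*m^2 + m*(7*y + 90) + 2*y^2 + 9*y - 81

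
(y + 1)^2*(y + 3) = y^3 + 5*y^2 + 7*y + 3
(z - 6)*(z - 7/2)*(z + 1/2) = z^3 - 9*z^2 + 65*z/4 + 21/2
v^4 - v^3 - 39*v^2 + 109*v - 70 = (v - 5)*(v - 2)*(v - 1)*(v + 7)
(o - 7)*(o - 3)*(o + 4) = o^3 - 6*o^2 - 19*o + 84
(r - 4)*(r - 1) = r^2 - 5*r + 4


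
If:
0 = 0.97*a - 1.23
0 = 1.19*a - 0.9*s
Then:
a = 1.27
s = 1.68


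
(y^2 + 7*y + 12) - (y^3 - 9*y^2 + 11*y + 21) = -y^3 + 10*y^2 - 4*y - 9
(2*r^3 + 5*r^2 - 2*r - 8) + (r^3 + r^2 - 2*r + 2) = 3*r^3 + 6*r^2 - 4*r - 6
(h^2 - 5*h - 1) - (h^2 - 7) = 6 - 5*h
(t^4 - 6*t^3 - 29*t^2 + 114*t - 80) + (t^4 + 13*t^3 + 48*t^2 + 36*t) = 2*t^4 + 7*t^3 + 19*t^2 + 150*t - 80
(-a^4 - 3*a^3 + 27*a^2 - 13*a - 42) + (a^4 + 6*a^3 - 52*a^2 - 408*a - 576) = 3*a^3 - 25*a^2 - 421*a - 618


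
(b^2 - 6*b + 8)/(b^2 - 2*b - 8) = (b - 2)/(b + 2)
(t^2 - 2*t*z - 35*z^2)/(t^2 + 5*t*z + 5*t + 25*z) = (t - 7*z)/(t + 5)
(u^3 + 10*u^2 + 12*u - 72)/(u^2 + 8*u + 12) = (u^2 + 4*u - 12)/(u + 2)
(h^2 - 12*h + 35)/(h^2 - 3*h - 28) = (h - 5)/(h + 4)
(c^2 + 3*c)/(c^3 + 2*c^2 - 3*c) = 1/(c - 1)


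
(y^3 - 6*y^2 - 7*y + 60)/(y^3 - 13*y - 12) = (y - 5)/(y + 1)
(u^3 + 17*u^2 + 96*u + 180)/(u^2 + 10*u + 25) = (u^2 + 12*u + 36)/(u + 5)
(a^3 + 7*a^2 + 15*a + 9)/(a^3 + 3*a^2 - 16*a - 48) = (a^2 + 4*a + 3)/(a^2 - 16)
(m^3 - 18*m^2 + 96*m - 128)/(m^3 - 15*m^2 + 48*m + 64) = (m - 2)/(m + 1)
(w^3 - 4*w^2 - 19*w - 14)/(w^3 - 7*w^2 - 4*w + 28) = (w + 1)/(w - 2)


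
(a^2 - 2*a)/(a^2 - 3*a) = (a - 2)/(a - 3)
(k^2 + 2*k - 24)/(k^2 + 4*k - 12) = (k - 4)/(k - 2)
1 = 1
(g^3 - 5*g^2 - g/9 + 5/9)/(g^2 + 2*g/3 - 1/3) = (3*g^2 - 14*g - 5)/(3*(g + 1))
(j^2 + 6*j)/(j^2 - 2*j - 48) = j/(j - 8)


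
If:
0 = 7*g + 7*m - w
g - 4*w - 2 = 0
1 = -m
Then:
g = 26/27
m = -1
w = -7/27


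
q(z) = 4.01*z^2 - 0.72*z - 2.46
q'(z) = 8.02*z - 0.72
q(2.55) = 21.78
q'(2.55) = 19.73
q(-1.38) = 6.17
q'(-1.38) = -11.79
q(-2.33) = 20.99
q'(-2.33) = -19.41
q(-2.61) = 26.74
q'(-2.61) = -21.65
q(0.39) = -2.13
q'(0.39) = 2.41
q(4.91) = 90.68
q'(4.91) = 38.66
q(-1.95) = 14.19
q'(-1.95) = -16.36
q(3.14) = 34.82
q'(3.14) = 24.46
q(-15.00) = 910.59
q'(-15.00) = -121.02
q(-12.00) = 583.62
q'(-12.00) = -96.96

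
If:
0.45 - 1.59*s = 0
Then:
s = 0.28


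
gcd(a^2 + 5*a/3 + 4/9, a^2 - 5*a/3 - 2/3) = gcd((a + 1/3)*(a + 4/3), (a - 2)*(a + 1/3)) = a + 1/3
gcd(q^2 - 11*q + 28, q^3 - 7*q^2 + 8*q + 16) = q - 4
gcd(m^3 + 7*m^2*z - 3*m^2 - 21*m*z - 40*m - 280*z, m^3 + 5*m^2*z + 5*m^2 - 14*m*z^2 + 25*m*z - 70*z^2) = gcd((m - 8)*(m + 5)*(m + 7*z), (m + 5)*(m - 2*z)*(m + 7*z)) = m^2 + 7*m*z + 5*m + 35*z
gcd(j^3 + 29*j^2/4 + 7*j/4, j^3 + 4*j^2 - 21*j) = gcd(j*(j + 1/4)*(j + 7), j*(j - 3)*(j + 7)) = j^2 + 7*j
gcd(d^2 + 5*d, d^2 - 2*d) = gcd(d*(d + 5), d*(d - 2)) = d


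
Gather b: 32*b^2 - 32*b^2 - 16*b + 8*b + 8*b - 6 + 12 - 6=0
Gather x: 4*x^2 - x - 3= 4*x^2 - x - 3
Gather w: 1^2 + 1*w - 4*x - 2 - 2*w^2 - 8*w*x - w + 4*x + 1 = -2*w^2 - 8*w*x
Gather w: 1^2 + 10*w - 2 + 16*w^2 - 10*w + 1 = 16*w^2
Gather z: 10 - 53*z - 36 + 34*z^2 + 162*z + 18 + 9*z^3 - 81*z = 9*z^3 + 34*z^2 + 28*z - 8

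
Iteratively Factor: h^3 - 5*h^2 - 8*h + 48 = (h - 4)*(h^2 - h - 12) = (h - 4)*(h + 3)*(h - 4)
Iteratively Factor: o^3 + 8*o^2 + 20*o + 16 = (o + 4)*(o^2 + 4*o + 4) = (o + 2)*(o + 4)*(o + 2)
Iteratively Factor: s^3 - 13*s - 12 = (s - 4)*(s^2 + 4*s + 3) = (s - 4)*(s + 1)*(s + 3)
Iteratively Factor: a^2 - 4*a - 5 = (a - 5)*(a + 1)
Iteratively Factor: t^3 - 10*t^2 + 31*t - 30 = (t - 5)*(t^2 - 5*t + 6) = (t - 5)*(t - 3)*(t - 2)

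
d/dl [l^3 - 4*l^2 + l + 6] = 3*l^2 - 8*l + 1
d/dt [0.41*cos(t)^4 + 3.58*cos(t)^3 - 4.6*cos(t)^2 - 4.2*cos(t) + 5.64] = (-1.64*cos(t)^3 - 10.74*cos(t)^2 + 9.2*cos(t) + 4.2)*sin(t)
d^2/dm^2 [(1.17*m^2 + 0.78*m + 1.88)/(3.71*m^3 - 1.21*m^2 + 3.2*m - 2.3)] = (32.2079939999999*m^6 + 64.415988*m^5 + 206.167668*m^4 - 2.43743199999997*m^3 + 210.763428*m^2 + 39.55164*m + 51.89852)/(51.064811*m^9 - 49.963683*m^8 + 148.430793*m^7 - 182.934571*m^6 + 189.97614*m^5 - 211.10709*m^4 + 145.0793*m^3 - 89.8587*m^2 + 50.784*m - 12.167)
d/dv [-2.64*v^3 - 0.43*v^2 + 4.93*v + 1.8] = -7.92*v^2 - 0.86*v + 4.93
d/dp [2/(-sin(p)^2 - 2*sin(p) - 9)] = 4*(sin(p) + 1)*cos(p)/(sin(p)^2 + 2*sin(p) + 9)^2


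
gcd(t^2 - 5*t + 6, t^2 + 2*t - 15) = t - 3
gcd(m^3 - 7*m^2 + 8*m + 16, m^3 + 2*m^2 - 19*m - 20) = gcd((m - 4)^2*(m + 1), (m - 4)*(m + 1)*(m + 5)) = m^2 - 3*m - 4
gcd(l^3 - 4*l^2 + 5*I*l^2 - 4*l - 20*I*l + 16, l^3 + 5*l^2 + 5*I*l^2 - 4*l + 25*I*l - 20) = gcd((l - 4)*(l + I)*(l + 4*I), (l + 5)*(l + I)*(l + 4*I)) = l^2 + 5*I*l - 4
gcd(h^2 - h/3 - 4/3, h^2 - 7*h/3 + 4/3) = h - 4/3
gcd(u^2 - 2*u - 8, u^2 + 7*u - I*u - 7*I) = 1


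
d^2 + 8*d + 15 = (d + 3)*(d + 5)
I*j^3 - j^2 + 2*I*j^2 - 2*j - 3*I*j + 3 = (j + 3)*(j + I)*(I*j - I)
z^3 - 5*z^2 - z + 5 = (z - 5)*(z - 1)*(z + 1)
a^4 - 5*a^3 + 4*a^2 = a^2*(a - 4)*(a - 1)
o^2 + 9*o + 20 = (o + 4)*(o + 5)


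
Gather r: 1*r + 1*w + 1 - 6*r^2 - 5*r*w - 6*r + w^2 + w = -6*r^2 + r*(-5*w - 5) + w^2 + 2*w + 1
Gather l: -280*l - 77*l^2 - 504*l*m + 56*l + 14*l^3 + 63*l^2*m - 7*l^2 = 14*l^3 + l^2*(63*m - 84) + l*(-504*m - 224)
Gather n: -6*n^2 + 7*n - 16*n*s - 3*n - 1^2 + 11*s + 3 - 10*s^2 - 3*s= -6*n^2 + n*(4 - 16*s) - 10*s^2 + 8*s + 2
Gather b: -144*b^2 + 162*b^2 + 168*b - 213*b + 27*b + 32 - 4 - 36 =18*b^2 - 18*b - 8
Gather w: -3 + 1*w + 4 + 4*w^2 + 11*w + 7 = 4*w^2 + 12*w + 8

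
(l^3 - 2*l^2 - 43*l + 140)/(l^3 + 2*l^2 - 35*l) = (l - 4)/l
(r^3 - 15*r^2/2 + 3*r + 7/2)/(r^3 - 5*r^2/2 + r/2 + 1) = (r - 7)/(r - 2)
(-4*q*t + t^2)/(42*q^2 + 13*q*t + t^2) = t*(-4*q + t)/(42*q^2 + 13*q*t + t^2)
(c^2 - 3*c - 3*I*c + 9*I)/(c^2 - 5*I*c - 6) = (c - 3)/(c - 2*I)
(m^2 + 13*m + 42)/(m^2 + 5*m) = (m^2 + 13*m + 42)/(m*(m + 5))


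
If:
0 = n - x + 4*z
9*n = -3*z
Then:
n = -z/3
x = 11*z/3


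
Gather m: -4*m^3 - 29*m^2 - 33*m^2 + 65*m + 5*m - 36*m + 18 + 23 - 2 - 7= -4*m^3 - 62*m^2 + 34*m + 32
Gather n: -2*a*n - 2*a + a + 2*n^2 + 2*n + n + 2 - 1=-a + 2*n^2 + n*(3 - 2*a) + 1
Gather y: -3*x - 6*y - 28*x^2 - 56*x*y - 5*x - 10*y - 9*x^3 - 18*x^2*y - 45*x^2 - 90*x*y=-9*x^3 - 73*x^2 - 8*x + y*(-18*x^2 - 146*x - 16)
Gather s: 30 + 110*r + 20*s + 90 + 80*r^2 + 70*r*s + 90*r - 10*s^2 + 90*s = 80*r^2 + 200*r - 10*s^2 + s*(70*r + 110) + 120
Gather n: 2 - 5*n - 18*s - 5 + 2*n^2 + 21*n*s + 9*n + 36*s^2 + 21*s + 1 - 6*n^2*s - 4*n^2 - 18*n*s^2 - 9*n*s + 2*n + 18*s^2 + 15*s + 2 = n^2*(-6*s - 2) + n*(-18*s^2 + 12*s + 6) + 54*s^2 + 18*s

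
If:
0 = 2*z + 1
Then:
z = -1/2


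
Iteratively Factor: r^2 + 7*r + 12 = (r + 4)*(r + 3)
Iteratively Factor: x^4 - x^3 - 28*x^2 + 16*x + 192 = (x + 3)*(x^3 - 4*x^2 - 16*x + 64) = (x + 3)*(x + 4)*(x^2 - 8*x + 16) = (x - 4)*(x + 3)*(x + 4)*(x - 4)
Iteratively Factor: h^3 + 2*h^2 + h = (h)*(h^2 + 2*h + 1) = h*(h + 1)*(h + 1)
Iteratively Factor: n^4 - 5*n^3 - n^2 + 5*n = (n + 1)*(n^3 - 6*n^2 + 5*n) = (n - 1)*(n + 1)*(n^2 - 5*n) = n*(n - 1)*(n + 1)*(n - 5)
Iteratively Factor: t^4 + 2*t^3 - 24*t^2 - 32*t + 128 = (t + 4)*(t^3 - 2*t^2 - 16*t + 32) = (t + 4)^2*(t^2 - 6*t + 8) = (t - 2)*(t + 4)^2*(t - 4)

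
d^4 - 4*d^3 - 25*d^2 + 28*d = d*(d - 7)*(d - 1)*(d + 4)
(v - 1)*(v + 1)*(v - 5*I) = v^3 - 5*I*v^2 - v + 5*I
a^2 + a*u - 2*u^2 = (a - u)*(a + 2*u)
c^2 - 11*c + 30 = (c - 6)*(c - 5)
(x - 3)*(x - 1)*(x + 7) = x^3 + 3*x^2 - 25*x + 21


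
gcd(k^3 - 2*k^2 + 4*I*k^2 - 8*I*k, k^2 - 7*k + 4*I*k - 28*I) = k + 4*I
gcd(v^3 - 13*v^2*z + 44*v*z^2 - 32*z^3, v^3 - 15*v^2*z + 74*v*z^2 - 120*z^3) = -v + 4*z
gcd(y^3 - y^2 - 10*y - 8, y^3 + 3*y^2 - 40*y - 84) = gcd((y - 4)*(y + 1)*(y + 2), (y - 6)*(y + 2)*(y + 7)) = y + 2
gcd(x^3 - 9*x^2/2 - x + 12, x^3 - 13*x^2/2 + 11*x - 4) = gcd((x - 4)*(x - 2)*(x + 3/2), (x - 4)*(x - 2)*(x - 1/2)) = x^2 - 6*x + 8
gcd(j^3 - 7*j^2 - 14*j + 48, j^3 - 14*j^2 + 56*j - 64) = j^2 - 10*j + 16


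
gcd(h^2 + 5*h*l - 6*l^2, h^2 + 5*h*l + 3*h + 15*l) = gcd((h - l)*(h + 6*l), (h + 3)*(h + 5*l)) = 1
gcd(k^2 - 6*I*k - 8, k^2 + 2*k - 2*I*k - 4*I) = k - 2*I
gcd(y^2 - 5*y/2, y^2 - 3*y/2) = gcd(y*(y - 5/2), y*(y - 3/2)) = y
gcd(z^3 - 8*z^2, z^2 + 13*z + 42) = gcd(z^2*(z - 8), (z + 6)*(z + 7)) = 1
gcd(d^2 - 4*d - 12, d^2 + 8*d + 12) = d + 2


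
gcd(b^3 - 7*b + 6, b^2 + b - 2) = b - 1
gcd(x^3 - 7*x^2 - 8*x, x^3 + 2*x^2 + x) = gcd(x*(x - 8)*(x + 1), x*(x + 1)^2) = x^2 + x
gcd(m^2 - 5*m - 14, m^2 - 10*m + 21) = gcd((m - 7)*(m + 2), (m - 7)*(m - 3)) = m - 7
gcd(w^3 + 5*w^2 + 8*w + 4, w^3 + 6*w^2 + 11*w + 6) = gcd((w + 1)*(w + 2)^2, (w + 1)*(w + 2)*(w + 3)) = w^2 + 3*w + 2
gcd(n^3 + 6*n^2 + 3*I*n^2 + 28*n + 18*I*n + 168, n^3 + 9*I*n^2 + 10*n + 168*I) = n^2 + 3*I*n + 28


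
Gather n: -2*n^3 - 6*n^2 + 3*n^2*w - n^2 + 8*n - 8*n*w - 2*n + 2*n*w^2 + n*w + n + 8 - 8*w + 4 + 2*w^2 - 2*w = -2*n^3 + n^2*(3*w - 7) + n*(2*w^2 - 7*w + 7) + 2*w^2 - 10*w + 12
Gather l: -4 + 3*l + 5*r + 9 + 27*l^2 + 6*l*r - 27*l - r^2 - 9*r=27*l^2 + l*(6*r - 24) - r^2 - 4*r + 5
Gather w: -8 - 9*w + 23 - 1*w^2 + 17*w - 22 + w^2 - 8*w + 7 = 0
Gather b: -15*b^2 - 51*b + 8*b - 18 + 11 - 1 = -15*b^2 - 43*b - 8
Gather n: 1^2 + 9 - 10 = 0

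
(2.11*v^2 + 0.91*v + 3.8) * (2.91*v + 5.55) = 6.1401*v^3 + 14.3586*v^2 + 16.1085*v + 21.09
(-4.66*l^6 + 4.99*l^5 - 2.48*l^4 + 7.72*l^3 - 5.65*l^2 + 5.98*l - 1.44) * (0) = 0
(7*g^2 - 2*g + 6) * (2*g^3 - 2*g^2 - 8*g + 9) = 14*g^5 - 18*g^4 - 40*g^3 + 67*g^2 - 66*g + 54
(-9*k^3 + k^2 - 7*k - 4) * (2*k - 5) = -18*k^4 + 47*k^3 - 19*k^2 + 27*k + 20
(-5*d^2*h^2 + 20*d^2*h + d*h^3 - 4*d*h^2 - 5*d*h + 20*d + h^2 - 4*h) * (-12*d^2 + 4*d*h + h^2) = 60*d^4*h^2 - 240*d^4*h - 32*d^3*h^3 + 128*d^3*h^2 + 60*d^3*h - 240*d^3 - d^2*h^4 + 4*d^2*h^3 - 32*d^2*h^2 + 128*d^2*h + d*h^5 - 4*d*h^4 - d*h^3 + 4*d*h^2 + h^4 - 4*h^3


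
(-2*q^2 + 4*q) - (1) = -2*q^2 + 4*q - 1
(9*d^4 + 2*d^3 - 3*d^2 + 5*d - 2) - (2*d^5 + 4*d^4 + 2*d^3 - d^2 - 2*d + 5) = -2*d^5 + 5*d^4 - 2*d^2 + 7*d - 7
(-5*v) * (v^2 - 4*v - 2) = -5*v^3 + 20*v^2 + 10*v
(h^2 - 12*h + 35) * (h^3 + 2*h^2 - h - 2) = h^5 - 10*h^4 + 10*h^3 + 80*h^2 - 11*h - 70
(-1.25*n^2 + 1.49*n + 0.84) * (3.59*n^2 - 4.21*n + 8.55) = -4.4875*n^4 + 10.6116*n^3 - 13.9448*n^2 + 9.2031*n + 7.182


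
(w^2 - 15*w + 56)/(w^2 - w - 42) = (w - 8)/(w + 6)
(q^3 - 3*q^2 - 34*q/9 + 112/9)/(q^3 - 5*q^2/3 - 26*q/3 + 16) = (q^2 - q/3 - 14/3)/(q^2 + q - 6)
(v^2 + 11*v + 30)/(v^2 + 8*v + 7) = (v^2 + 11*v + 30)/(v^2 + 8*v + 7)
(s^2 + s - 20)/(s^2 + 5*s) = (s - 4)/s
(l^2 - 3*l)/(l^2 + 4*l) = (l - 3)/(l + 4)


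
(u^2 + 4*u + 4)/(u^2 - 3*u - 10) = (u + 2)/(u - 5)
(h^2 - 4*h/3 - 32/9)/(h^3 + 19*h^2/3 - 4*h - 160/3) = (h + 4/3)/(h^2 + 9*h + 20)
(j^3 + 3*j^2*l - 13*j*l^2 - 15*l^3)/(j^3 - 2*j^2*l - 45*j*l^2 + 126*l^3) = (j^2 + 6*j*l + 5*l^2)/(j^2 + j*l - 42*l^2)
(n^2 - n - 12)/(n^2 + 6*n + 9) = (n - 4)/(n + 3)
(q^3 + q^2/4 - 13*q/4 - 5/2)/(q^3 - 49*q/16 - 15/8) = 4*(q + 1)/(4*q + 3)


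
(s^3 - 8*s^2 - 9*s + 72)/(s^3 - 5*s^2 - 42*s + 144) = (s + 3)/(s + 6)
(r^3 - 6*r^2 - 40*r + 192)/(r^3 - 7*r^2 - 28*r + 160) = (r + 6)/(r + 5)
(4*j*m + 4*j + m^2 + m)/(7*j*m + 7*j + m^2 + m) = (4*j + m)/(7*j + m)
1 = 1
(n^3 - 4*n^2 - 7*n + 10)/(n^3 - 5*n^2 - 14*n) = (n^2 - 6*n + 5)/(n*(n - 7))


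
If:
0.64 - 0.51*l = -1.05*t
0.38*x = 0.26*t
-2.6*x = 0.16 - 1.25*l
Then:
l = -2.39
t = -1.77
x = -1.21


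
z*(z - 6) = z^2 - 6*z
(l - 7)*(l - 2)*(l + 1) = l^3 - 8*l^2 + 5*l + 14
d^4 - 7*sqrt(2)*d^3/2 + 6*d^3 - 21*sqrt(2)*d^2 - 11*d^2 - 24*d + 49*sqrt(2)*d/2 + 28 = (d - 1)*(d + 7)*(d - 4*sqrt(2))*(d + sqrt(2)/2)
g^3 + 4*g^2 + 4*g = g*(g + 2)^2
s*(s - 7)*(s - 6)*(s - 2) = s^4 - 15*s^3 + 68*s^2 - 84*s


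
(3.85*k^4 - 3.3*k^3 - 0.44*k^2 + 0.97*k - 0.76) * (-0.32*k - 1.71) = -1.232*k^5 - 5.5275*k^4 + 5.7838*k^3 + 0.442*k^2 - 1.4155*k + 1.2996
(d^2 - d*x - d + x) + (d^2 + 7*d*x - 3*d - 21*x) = 2*d^2 + 6*d*x - 4*d - 20*x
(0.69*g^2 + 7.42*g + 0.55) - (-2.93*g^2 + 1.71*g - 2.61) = 3.62*g^2 + 5.71*g + 3.16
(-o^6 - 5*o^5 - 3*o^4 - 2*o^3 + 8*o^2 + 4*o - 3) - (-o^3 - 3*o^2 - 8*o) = -o^6 - 5*o^5 - 3*o^4 - o^3 + 11*o^2 + 12*o - 3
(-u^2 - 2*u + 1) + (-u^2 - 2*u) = -2*u^2 - 4*u + 1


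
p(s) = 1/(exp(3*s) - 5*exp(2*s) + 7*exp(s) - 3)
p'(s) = (-3*exp(3*s) + 10*exp(2*s) - 7*exp(s))/(exp(3*s) - 5*exp(2*s) + 7*exp(s) - 3)^2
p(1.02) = -1.40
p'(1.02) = -12.76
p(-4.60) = -0.34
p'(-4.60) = -0.01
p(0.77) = -0.88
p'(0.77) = 1.02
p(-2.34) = -0.42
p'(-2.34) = -0.10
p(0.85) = -0.84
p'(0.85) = -0.04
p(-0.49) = -2.79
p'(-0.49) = -9.55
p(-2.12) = -0.45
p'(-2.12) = -0.14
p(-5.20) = -0.34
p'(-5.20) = -0.00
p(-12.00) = -0.33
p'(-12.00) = 0.00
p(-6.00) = -0.34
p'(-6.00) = 0.00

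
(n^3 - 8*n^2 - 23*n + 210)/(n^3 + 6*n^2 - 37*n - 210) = (n - 7)/(n + 7)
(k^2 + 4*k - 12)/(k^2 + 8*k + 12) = (k - 2)/(k + 2)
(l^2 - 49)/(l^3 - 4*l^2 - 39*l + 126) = (l + 7)/(l^2 + 3*l - 18)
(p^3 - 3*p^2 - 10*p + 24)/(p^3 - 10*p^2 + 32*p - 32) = (p + 3)/(p - 4)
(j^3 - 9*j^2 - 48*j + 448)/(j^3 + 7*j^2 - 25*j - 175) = (j^2 - 16*j + 64)/(j^2 - 25)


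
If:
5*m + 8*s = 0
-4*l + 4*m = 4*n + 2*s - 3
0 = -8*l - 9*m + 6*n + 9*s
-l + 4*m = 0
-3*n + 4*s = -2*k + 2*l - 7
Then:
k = -9187/4016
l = 72/251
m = 18/251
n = 1119/2008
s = -45/1004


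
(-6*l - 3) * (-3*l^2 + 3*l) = 18*l^3 - 9*l^2 - 9*l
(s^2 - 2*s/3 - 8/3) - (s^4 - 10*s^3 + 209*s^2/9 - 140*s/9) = -s^4 + 10*s^3 - 200*s^2/9 + 134*s/9 - 8/3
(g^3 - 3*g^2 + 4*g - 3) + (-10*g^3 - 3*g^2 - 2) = -9*g^3 - 6*g^2 + 4*g - 5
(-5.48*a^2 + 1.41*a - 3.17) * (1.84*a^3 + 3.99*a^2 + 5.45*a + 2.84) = -10.0832*a^5 - 19.2708*a^4 - 30.0729*a^3 - 20.527*a^2 - 13.2721*a - 9.0028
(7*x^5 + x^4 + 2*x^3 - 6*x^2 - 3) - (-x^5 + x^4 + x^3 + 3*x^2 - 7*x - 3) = 8*x^5 + x^3 - 9*x^2 + 7*x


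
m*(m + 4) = m^2 + 4*m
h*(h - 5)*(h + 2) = h^3 - 3*h^2 - 10*h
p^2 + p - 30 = (p - 5)*(p + 6)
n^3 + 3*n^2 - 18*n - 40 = (n - 4)*(n + 2)*(n + 5)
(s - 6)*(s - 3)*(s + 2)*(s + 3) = s^4 - 4*s^3 - 21*s^2 + 36*s + 108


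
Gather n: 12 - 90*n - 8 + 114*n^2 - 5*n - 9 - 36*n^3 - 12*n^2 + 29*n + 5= -36*n^3 + 102*n^2 - 66*n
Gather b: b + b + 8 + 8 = 2*b + 16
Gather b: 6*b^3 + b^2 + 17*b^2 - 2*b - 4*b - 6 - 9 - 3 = 6*b^3 + 18*b^2 - 6*b - 18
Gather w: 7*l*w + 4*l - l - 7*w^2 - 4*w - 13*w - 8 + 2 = 3*l - 7*w^2 + w*(7*l - 17) - 6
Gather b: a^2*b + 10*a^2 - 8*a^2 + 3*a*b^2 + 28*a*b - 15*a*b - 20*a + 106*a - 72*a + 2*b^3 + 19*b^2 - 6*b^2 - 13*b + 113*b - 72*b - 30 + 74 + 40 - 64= 2*a^2 + 14*a + 2*b^3 + b^2*(3*a + 13) + b*(a^2 + 13*a + 28) + 20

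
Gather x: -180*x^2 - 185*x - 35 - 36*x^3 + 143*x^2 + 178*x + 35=-36*x^3 - 37*x^2 - 7*x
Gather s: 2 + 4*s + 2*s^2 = 2*s^2 + 4*s + 2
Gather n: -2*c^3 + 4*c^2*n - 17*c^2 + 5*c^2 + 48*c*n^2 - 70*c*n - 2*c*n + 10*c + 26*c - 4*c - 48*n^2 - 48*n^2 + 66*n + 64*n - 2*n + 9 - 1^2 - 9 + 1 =-2*c^3 - 12*c^2 + 32*c + n^2*(48*c - 96) + n*(4*c^2 - 72*c + 128)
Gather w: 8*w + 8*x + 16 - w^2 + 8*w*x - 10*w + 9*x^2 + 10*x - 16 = -w^2 + w*(8*x - 2) + 9*x^2 + 18*x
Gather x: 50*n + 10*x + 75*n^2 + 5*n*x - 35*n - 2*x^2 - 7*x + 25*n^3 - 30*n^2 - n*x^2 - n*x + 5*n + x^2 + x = 25*n^3 + 45*n^2 + 20*n + x^2*(-n - 1) + x*(4*n + 4)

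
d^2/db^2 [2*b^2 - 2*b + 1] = 4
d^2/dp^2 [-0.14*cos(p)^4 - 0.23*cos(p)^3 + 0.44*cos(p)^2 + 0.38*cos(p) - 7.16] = 2.24*cos(p)^4 + 2.07*cos(p)^3 - 3.44*cos(p)^2 - 1.76*cos(p) + 0.88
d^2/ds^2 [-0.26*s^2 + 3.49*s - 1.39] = -0.520000000000000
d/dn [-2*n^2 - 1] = -4*n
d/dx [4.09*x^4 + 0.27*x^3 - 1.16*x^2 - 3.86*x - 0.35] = 16.36*x^3 + 0.81*x^2 - 2.32*x - 3.86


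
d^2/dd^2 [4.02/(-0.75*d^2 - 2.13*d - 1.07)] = (4.5225*d^2 + 12.8439*d - 4.02*(1.5*d + 2.13)*(3.0*d + 4.26) + 6.4521)/(0.75*d^2 + 2.13*d + 1.07)^3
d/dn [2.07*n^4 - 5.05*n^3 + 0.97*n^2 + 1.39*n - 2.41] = 8.28*n^3 - 15.15*n^2 + 1.94*n + 1.39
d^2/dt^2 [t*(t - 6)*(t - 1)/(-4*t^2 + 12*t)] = 3/(t^3 - 9*t^2 + 27*t - 27)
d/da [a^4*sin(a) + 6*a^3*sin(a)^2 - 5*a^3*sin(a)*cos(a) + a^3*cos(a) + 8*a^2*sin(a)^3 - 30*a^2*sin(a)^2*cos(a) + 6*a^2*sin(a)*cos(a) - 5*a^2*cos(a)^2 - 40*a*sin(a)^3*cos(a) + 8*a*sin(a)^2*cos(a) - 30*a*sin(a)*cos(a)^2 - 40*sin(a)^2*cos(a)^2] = a^4*cos(a) + 3*a^3*sin(a) + 6*a^3*sin(2*a) - 5*a^3*cos(2*a) + 15*a^2*sin(a)/2 - 5*a^2*sin(2*a)/2 - 45*a^2*sin(3*a)/2 + 9*a^2*cos(a) - 3*a^2*cos(2*a) - 6*a^2*cos(3*a) + 9*a^2 + 10*a*sin(a) + 6*a*sin(2*a) + 2*a*sin(3*a) - 45*a*cos(a)/2 + 40*a*cos(2*a)^2 - 25*a*cos(2*a) - 15*a*cos(3*a)/2 - 25*a - 15*sin(a)/2 - 10*sin(2*a) - 15*sin(3*a)/2 - 15*sin(4*a) + 2*cos(a) - 2*cos(3*a)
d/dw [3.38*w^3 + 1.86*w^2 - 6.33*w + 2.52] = 10.14*w^2 + 3.72*w - 6.33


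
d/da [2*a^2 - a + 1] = 4*a - 1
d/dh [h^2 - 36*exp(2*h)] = 2*h - 72*exp(2*h)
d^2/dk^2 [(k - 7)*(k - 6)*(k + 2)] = 6*k - 22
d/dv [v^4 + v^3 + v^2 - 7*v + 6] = 4*v^3 + 3*v^2 + 2*v - 7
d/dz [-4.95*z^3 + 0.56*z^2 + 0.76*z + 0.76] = -14.85*z^2 + 1.12*z + 0.76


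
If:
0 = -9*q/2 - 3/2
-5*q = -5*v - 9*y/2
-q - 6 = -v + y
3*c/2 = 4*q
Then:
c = -8/9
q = -1/3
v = 143/57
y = -60/19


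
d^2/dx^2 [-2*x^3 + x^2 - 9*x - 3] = 2 - 12*x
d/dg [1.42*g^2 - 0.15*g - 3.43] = 2.84*g - 0.15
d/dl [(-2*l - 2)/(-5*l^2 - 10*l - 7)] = 2*(5*l^2 + 10*l - 10*(l + 1)^2 + 7)/(5*l^2 + 10*l + 7)^2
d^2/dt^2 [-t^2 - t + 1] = -2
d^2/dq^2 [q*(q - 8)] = 2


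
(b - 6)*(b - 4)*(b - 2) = b^3 - 12*b^2 + 44*b - 48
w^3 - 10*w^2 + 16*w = w*(w - 8)*(w - 2)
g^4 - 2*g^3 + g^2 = g^2*(g - 1)^2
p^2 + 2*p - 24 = (p - 4)*(p + 6)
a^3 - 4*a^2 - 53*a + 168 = (a - 8)*(a - 3)*(a + 7)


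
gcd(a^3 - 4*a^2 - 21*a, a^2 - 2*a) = a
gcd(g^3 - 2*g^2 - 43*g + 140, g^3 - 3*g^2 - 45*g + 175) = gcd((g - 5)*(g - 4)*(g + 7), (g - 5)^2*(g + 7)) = g^2 + 2*g - 35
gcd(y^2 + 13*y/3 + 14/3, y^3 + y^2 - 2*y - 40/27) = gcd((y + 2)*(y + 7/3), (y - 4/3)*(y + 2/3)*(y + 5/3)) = 1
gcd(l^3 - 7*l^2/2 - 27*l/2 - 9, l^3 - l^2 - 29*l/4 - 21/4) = l^2 + 5*l/2 + 3/2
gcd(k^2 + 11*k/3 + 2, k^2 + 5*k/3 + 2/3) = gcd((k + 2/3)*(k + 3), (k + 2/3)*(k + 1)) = k + 2/3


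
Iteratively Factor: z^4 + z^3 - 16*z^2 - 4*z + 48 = (z + 4)*(z^3 - 3*z^2 - 4*z + 12) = (z - 3)*(z + 4)*(z^2 - 4) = (z - 3)*(z - 2)*(z + 4)*(z + 2)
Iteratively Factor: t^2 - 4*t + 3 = (t - 1)*(t - 3)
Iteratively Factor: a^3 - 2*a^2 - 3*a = (a - 3)*(a^2 + a) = (a - 3)*(a + 1)*(a)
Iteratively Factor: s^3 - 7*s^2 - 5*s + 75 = (s + 3)*(s^2 - 10*s + 25) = (s - 5)*(s + 3)*(s - 5)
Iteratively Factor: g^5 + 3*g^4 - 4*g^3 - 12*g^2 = (g)*(g^4 + 3*g^3 - 4*g^2 - 12*g) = g*(g + 2)*(g^3 + g^2 - 6*g) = g*(g + 2)*(g + 3)*(g^2 - 2*g) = g^2*(g + 2)*(g + 3)*(g - 2)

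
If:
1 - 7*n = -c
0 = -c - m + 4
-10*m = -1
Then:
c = 39/10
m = 1/10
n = 7/10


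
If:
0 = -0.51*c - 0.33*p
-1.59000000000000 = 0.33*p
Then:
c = 3.12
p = -4.82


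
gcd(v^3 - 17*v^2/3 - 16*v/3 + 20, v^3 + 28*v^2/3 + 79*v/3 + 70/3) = v + 2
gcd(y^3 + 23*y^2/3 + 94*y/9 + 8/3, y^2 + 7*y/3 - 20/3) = 1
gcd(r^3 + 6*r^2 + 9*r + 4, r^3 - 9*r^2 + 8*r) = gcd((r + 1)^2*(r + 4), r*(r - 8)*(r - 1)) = 1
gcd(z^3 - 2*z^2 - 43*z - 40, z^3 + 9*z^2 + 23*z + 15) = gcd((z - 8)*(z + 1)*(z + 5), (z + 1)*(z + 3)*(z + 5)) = z^2 + 6*z + 5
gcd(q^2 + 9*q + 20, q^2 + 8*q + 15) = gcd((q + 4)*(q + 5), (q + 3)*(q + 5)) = q + 5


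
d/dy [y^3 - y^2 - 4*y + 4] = 3*y^2 - 2*y - 4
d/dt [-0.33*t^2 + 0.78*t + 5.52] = 0.78 - 0.66*t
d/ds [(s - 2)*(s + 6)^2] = (s + 6)*(3*s + 2)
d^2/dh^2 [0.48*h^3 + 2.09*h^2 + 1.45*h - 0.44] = 2.88*h + 4.18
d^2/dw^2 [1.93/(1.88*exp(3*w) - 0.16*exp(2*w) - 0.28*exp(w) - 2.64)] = ((-32.6556*exp(2*w) + 1.2352*exp(w) + 0.5404)*(-1.88*exp(3*w) + 0.16*exp(2*w) + 0.28*exp(w) + 2.64) - 1.93*(-11.28*exp(2*w) + 0.64*exp(w) + 0.56)*(-5.64*exp(2*w) + 0.32*exp(w) + 0.28)*exp(w))*exp(w)/(-1.88*exp(3*w) + 0.16*exp(2*w) + 0.28*exp(w) + 2.64)^3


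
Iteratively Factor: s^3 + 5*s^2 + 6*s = (s + 2)*(s^2 + 3*s) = (s + 2)*(s + 3)*(s)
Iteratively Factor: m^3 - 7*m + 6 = (m - 2)*(m^2 + 2*m - 3) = (m - 2)*(m + 3)*(m - 1)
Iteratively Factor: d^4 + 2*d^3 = (d)*(d^3 + 2*d^2) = d^2*(d^2 + 2*d) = d^2*(d + 2)*(d)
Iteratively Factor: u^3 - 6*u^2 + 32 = (u - 4)*(u^2 - 2*u - 8) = (u - 4)*(u + 2)*(u - 4)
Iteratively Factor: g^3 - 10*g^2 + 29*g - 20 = (g - 5)*(g^2 - 5*g + 4) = (g - 5)*(g - 4)*(g - 1)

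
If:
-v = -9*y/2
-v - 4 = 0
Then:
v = -4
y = -8/9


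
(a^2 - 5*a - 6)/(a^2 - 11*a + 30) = (a + 1)/(a - 5)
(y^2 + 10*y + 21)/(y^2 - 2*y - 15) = (y + 7)/(y - 5)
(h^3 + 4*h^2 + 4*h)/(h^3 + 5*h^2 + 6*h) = (h + 2)/(h + 3)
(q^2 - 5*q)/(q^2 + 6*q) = (q - 5)/(q + 6)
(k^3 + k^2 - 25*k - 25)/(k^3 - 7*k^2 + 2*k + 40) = (k^2 + 6*k + 5)/(k^2 - 2*k - 8)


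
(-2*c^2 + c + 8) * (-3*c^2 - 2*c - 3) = 6*c^4 + c^3 - 20*c^2 - 19*c - 24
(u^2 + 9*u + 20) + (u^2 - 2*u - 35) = 2*u^2 + 7*u - 15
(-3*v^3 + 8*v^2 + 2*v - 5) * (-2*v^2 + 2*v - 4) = 6*v^5 - 22*v^4 + 24*v^3 - 18*v^2 - 18*v + 20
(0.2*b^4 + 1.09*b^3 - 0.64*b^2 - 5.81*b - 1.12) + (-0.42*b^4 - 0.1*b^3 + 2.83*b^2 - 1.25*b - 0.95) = -0.22*b^4 + 0.99*b^3 + 2.19*b^2 - 7.06*b - 2.07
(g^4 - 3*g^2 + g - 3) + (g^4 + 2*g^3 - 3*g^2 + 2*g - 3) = 2*g^4 + 2*g^3 - 6*g^2 + 3*g - 6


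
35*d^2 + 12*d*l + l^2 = (5*d + l)*(7*d + l)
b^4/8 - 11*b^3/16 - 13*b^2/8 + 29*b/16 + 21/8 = (b/4 + 1/2)*(b/2 + 1/2)*(b - 7)*(b - 3/2)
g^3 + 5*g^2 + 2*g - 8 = (g - 1)*(g + 2)*(g + 4)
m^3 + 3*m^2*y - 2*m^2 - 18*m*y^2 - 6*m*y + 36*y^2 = (m - 2)*(m - 3*y)*(m + 6*y)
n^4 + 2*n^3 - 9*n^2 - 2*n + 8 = (n - 2)*(n - 1)*(n + 1)*(n + 4)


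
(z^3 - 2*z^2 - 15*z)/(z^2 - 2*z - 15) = z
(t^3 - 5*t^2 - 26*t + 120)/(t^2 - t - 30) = t - 4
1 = 1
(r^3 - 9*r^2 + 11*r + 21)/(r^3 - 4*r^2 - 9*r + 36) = (r^2 - 6*r - 7)/(r^2 - r - 12)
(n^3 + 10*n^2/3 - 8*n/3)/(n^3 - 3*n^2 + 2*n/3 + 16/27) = 9*n*(n + 4)/(9*n^2 - 21*n - 8)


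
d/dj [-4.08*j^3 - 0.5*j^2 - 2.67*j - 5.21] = -12.24*j^2 - 1.0*j - 2.67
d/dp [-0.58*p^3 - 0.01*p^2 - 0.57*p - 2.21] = -1.74*p^2 - 0.02*p - 0.57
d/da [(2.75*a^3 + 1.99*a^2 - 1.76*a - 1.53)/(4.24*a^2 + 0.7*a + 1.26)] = (11.66*a^4 + 3.85*a^3 + 19.2504*a^2 + 17.9892*a - 1.1466)/(17.9776*a^4 + 5.936*a^3 + 11.1748*a^2 + 1.764*a + 1.5876)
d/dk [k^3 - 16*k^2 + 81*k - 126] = 3*k^2 - 32*k + 81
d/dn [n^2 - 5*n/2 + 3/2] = 2*n - 5/2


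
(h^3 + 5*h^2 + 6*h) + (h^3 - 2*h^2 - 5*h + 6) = 2*h^3 + 3*h^2 + h + 6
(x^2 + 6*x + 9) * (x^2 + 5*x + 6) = x^4 + 11*x^3 + 45*x^2 + 81*x + 54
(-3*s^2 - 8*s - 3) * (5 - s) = 3*s^3 - 7*s^2 - 37*s - 15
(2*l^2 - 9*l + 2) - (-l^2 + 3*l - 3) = 3*l^2 - 12*l + 5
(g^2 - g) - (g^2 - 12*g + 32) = 11*g - 32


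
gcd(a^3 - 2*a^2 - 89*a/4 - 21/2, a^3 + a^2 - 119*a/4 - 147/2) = a^2 - 5*a/2 - 21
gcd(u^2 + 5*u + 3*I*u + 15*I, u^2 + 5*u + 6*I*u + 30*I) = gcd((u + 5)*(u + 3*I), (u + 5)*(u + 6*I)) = u + 5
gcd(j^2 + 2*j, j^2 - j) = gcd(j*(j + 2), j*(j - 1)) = j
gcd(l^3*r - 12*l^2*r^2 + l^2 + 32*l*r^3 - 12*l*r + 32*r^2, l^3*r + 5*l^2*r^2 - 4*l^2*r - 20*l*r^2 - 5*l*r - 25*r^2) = 1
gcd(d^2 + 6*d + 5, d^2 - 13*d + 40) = 1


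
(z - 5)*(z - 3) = z^2 - 8*z + 15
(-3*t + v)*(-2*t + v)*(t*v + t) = 6*t^3*v + 6*t^3 - 5*t^2*v^2 - 5*t^2*v + t*v^3 + t*v^2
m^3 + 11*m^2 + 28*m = m*(m + 4)*(m + 7)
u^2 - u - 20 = (u - 5)*(u + 4)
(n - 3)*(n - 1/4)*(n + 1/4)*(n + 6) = n^4 + 3*n^3 - 289*n^2/16 - 3*n/16 + 9/8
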